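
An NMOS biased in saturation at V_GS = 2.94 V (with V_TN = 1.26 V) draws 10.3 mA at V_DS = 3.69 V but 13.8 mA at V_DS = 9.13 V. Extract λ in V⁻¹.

With V_GS fixed, I_D ∝ (1 + λ V_DS) in saturation, so I_D2/I_D1 = (1 + λ V_DS2)/(1 + λ V_DS1).
13.8/10.3 = 1.34 = (1 + 9.13 λ)/(1 + 3.69 λ).
Solving: λ (I_D1 V_DS2 − I_D2 V_DS1) = I_D2 − I_D1, so λ = (13.8 − 10.3) / (10.3 × 9.13 − 13.8 × 3.69) = 3.5 / 43.1 = 0.0812 V⁻¹.

λ = 0.0812 V⁻¹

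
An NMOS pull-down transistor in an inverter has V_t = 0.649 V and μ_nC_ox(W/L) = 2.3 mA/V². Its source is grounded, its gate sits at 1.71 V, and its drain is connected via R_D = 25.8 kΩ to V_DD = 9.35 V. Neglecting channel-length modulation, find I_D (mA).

V_GS = V_G = 1.71 V, so V_ov = 1.71 − 0.649 = 1.06 V.
Assume saturation: I_D = ½ k_n V_ov² = 0.5 × 2.3 × 1.06² = 1.29 mA, giving V_DS = V_DD − I_D R_D = 9.35 − 1.29 × 25.8 = -24.1 V.
But -24.1 V < V_ov = 1.06 V, so the device is actually in triode.
In triode I_D = k_n[V_ov V_DS − ½ V_DS²] and I_D = (V_DD − V_DS)/R_D. Equating: 29.7 V_DS² − 63.96 V_DS + 9.35 = 0, giving V_DS = 0.158 V (the root below V_ov).
I_D = (9.35 − 0.158) / 25.8 = 0.356 mA.

I_D = 0.356 mA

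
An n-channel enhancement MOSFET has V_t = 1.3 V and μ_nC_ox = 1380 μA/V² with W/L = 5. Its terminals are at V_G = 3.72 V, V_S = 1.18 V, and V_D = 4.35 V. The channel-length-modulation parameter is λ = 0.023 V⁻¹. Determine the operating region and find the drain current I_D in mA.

Saturation; I_D = 5.69 mA

V_GS = V_G − V_S = 3.72 − 1.18 = 2.54 V; V_DS = V_D − V_S = 4.35 − 1.18 = 3.17 V.
k_n = μ_nC_ox · (W/L) = 6.9 mA/V².
V_ov = V_GS − V_t = 2.54 − 1.3 = 1.24 V.
Since V_DS = 3.17 V ≥ V_ov = 1.24 V, the device is in saturation.
I_D = ½ k_n V_ov² (1 + λ V_DS) = 0.5 × 6.9 × 1.24² × (1 + 0.023 × 3.17) = 5.69 mA.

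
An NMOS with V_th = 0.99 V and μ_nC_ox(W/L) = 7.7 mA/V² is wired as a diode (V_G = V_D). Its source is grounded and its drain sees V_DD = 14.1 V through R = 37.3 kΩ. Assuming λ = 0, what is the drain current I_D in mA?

I_D = 0.343 mA

With gate tied to drain, V_GS = V_DS ≥ V_GS − V_th, so the device is in saturation.
KCL at the drain: ½ k_n (V_GS − V_th)² = (V_DD − V_GS)/R.
Let x = V_GS − 0.99. Then 144 x² + x − 13.11 = 0, giving x = 0.299 V (positive root), so V_GS = 1.29 V.
I_D = (V_DD − V_GS)/R = (14.1 − 1.29) / 37.3 = 0.343 mA.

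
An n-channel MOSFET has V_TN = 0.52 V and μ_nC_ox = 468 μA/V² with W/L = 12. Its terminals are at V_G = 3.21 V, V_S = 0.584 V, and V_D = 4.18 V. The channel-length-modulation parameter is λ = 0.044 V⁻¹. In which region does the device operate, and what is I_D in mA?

V_GS = V_G − V_S = 3.21 − 0.584 = 2.63 V; V_DS = V_D − V_S = 4.18 − 0.584 = 3.6 V.
k_n = μ_nC_ox · (W/L) = 5.616 mA/V².
V_ov = V_GS − V_TN = 2.63 − 0.52 = 2.11 V.
Since V_DS = 3.6 V ≥ V_ov = 2.11 V, the device is in saturation.
I_D = ½ k_n V_ov² (1 + λ V_DS) = 0.5 × 5.616 × 2.11² × (1 + 0.044 × 3.6) = 14.4 mA.

Saturation; I_D = 14.4 mA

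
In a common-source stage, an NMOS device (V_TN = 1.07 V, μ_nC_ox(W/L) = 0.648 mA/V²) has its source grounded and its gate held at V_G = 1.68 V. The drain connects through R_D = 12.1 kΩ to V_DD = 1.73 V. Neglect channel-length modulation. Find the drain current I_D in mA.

V_GS = V_G = 1.68 V, so V_ov = 1.68 − 1.07 = 0.61 V.
Assume saturation: I_D = ½ k_n V_ov² = 0.5 × 0.648 × 0.61² = 0.121 mA, giving V_DS = V_DD − I_D R_D = 1.73 − 0.121 × 12.1 = 0.271 V.
But 0.271 V < V_ov = 0.61 V, so the device is actually in triode.
In triode I_D = k_n[V_ov V_DS − ½ V_DS²] and I_D = (V_DD − V_DS)/R_D. Equating: 3.92 V_DS² − 5.783 V_DS + 1.73 = 0, giving V_DS = 0.417 V (the root below V_ov).
I_D = (1.73 − 0.417) / 12.1 = 0.109 mA.

I_D = 0.109 mA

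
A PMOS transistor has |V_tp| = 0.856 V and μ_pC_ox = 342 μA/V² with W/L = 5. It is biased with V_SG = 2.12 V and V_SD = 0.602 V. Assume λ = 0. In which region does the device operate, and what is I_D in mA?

k_p = μ_pC_ox · (W/L) = 1.71 mA/V².
V_ov = V_SG − |V_tp| = 2.12 − 0.856 = 1.26 V.
Since V_SD = 0.602 V < V_ov = 1.26 V, the device is in the triode region.
I_D = k_p [V_ov · V_SD − ½ V_SD²] = 1.71 × [1.26 × 0.602 − 0.5 × 0.602²] = 0.991 mA.

Triode; I_D = 0.991 mA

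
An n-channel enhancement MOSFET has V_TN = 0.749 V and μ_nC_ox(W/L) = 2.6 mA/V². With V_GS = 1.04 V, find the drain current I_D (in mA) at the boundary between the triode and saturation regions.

I_D = 0.110 mA

At the boundary V_DS = V_ov = V_GS − V_TN = 1.04 − 0.749 = 0.291 V.
I_D = ½ k_n V_ov² = 0.5 × 2.6 × 0.291² = 0.11 mA.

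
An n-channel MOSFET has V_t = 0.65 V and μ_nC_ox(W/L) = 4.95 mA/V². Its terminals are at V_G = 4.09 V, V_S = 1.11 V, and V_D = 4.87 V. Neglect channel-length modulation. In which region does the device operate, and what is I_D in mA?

V_GS = V_G − V_S = 4.09 − 1.11 = 2.98 V; V_DS = V_D − V_S = 4.87 − 1.11 = 3.76 V.
V_ov = V_GS − V_t = 2.98 − 0.65 = 2.33 V.
Since V_DS = 3.76 V ≥ V_ov = 2.33 V, the device is in saturation.
I_D = ½ k_n V_ov² = 0.5 × 4.95 × 2.33² = 13.4 mA.

Saturation; I_D = 13.4 mA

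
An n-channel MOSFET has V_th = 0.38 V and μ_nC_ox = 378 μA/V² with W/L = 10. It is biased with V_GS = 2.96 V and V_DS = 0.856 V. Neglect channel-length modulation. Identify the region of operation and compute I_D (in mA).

k_n = μ_nC_ox · (W/L) = 3.78 mA/V².
V_ov = V_GS − V_th = 2.96 − 0.38 = 2.58 V.
Since V_DS = 0.856 V < V_ov = 2.58 V, the device is in the triode region.
I_D = k_n [V_ov · V_DS − ½ V_DS²] = 3.78 × [2.58 × 0.856 − 0.5 × 0.856²] = 6.96 mA.

Triode; I_D = 6.96 mA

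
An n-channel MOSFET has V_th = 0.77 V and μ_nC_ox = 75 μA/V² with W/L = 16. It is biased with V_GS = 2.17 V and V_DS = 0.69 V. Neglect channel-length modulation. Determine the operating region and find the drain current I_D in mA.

k_n = μ_nC_ox · (W/L) = 1.2 mA/V².
V_ov = V_GS − V_th = 2.17 − 0.77 = 1.4 V.
Since V_DS = 0.69 V < V_ov = 1.4 V, the device is in the triode region.
I_D = k_n [V_ov · V_DS − ½ V_DS²] = 1.2 × [1.4 × 0.69 − 0.5 × 0.69²] = 0.874 mA.

Triode; I_D = 0.874 mA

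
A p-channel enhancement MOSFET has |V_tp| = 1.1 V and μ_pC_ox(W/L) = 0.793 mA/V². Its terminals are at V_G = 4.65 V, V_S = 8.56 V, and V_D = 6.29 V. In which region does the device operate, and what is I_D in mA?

Triode; I_D = 3.02 mA

V_SG = V_S − V_G = 8.56 − 4.65 = 3.91 V; V_SD = V_S − V_D = 8.56 − 6.29 = 2.27 V.
V_ov = V_SG − |V_tp| = 3.91 − 1.1 = 2.81 V.
Since V_SD = 2.27 V < V_ov = 2.81 V, the device is in the triode region.
I_D = k_p [V_ov · V_SD − ½ V_SD²] = 0.793 × [2.81 × 2.27 − 0.5 × 2.27²] = 3.02 mA.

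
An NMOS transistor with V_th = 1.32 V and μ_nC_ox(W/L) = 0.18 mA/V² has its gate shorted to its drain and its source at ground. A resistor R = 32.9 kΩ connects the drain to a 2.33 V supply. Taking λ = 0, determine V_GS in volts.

With gate tied to drain, V_GS = V_DS ≥ V_GS − V_th, so the device is in saturation.
KCL at the drain: ½ k_n (V_GS − V_th)² = (V_DD − V_GS)/R.
Let x = V_GS − 1.32. Then 2.96 x² + x − 1.01 = 0, giving x = 0.439 V (positive root), so V_GS = 1.76 V.
I_D = (V_DD − V_GS)/R = (2.33 − 1.76) / 32.9 = 0.0174 mA.

V_GS = 1.76 V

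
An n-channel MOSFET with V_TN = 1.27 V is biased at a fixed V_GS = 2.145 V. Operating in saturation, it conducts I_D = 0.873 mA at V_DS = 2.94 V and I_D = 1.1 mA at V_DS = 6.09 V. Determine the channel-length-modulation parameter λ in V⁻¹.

With V_GS fixed, I_D ∝ (1 + λ V_DS) in saturation, so I_D2/I_D1 = (1 + λ V_DS2)/(1 + λ V_DS1).
1.1/0.873 = 1.26 = (1 + 6.09 λ)/(1 + 2.94 λ).
Solving: λ (I_D1 V_DS2 − I_D2 V_DS1) = I_D2 − I_D1, so λ = (1.1 − 0.873) / (0.873 × 6.09 − 1.1 × 2.94) = 0.227 / 2.08 = 0.109 V⁻¹.

λ = 0.109 V⁻¹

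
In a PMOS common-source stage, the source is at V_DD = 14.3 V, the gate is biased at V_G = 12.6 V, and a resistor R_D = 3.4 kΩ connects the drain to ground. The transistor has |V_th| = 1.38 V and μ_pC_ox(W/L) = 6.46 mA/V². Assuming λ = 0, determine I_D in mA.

I_D = 0.331 mA

V_SG = V_DD − V_G = 14.3 − 12.6 = 1.7 V, so V_ov = 1.7 − 1.38 = 0.32 V.
Assume saturation: I_D = ½ k_p V_ov² = 0.5 × 6.46 × 0.32² = 0.331 mA, giving V_SD = V_DD − I_D R_D = 14.3 − 0.331 × 3.4 = 13.2 V.
V_SD = 13.2 V ≥ V_ov = 0.32 V, confirming saturation.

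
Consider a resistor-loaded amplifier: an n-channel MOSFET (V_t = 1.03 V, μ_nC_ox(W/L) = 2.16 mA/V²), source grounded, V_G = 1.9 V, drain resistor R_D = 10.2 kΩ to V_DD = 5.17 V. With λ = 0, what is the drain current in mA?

I_D = 0.477 mA

V_GS = V_G = 1.9 V, so V_ov = 1.9 − 1.03 = 0.87 V.
Assume saturation: I_D = ½ k_n V_ov² = 0.5 × 2.16 × 0.87² = 0.817 mA, giving V_DS = V_DD − I_D R_D = 5.17 − 0.817 × 10.2 = -3.17 V.
But -3.17 V < V_ov = 0.87 V, so the device is actually in triode.
In triode I_D = k_n[V_ov V_DS − ½ V_DS²] and I_D = (V_DD − V_DS)/R_D. Equating: 11 V_DS² − 20.17 V_DS + 5.17 = 0, giving V_DS = 0.308 V (the root below V_ov).
I_D = (5.17 − 0.308) / 10.2 = 0.477 mA.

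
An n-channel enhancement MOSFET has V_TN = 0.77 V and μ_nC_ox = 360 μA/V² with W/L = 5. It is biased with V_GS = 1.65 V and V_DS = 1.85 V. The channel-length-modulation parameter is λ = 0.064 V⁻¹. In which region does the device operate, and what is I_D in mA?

k_n = μ_nC_ox · (W/L) = 1.8 mA/V².
V_ov = V_GS − V_TN = 1.65 − 0.77 = 0.88 V.
Since V_DS = 1.85 V ≥ V_ov = 0.88 V, the device is in saturation.
I_D = ½ k_n V_ov² (1 + λ V_DS) = 0.5 × 1.8 × 0.88² × (1 + 0.064 × 1.85) = 0.779 mA.

Saturation; I_D = 0.779 mA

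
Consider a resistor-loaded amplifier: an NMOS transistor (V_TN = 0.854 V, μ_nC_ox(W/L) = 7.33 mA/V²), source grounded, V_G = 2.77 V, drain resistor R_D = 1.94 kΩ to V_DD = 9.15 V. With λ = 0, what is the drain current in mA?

V_GS = V_G = 2.77 V, so V_ov = 2.77 − 0.854 = 1.92 V.
Assume saturation: I_D = ½ k_n V_ov² = 0.5 × 7.33 × 1.92² = 13.5 mA, giving V_DS = V_DD − I_D R_D = 9.15 − 13.5 × 1.94 = -17 V.
But -17 V < V_ov = 1.92 V, so the device is actually in triode.
In triode I_D = k_n[V_ov V_DS − ½ V_DS²] and I_D = (V_DD − V_DS)/R_D. Equating: 7.11 V_DS² − 28.25 V_DS + 9.15 = 0, giving V_DS = 0.356 V (the root below V_ov).
I_D = (9.15 − 0.356) / 1.94 = 4.53 mA.

I_D = 4.53 mA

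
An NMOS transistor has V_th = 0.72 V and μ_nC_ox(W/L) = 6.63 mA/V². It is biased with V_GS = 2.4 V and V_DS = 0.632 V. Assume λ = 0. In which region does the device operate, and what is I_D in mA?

V_ov = V_GS − V_th = 2.4 − 0.72 = 1.68 V.
Since V_DS = 0.632 V < V_ov = 1.68 V, the device is in the triode region.
I_D = k_n [V_ov · V_DS − ½ V_DS²] = 6.63 × [1.68 × 0.632 − 0.5 × 0.632²] = 5.72 mA.

Triode; I_D = 5.72 mA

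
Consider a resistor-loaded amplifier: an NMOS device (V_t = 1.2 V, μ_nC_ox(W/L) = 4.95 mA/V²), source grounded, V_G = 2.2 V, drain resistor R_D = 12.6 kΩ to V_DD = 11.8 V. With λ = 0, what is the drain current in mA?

V_GS = V_G = 2.2 V, so V_ov = 2.2 − 1.2 = 1 V.
Assume saturation: I_D = ½ k_n V_ov² = 0.5 × 4.95 × 1² = 2.48 mA, giving V_DS = V_DD − I_D R_D = 11.8 − 2.48 × 12.6 = -19.4 V.
But -19.4 V < V_ov = 1 V, so the device is actually in triode.
In triode I_D = k_n[V_ov V_DS − ½ V_DS²] and I_D = (V_DD − V_DS)/R_D. Equating: 31.2 V_DS² − 63.37 V_DS + 11.8 = 0, giving V_DS = 0.207 V (the root below V_ov).
I_D = (11.8 − 0.207) / 12.6 = 0.92 mA.

I_D = 0.920 mA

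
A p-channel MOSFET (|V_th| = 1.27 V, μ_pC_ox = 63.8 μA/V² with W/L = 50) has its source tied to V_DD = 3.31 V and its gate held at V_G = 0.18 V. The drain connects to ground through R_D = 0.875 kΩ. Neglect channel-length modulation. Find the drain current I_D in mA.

V_SG = V_DD − V_G = 3.31 − 0.18 = 3.13 V, so V_ov = 3.13 − 1.27 = 1.86 V.
k_p = μ_pC_ox · (W/L) = 3.19 mA/V².
Assume saturation: I_D = ½ k_p V_ov² = 0.5 × 3.19 × 1.86² = 5.52 mA, giving V_SD = V_DD − I_D R_D = 3.31 − 5.52 × 0.875 = -1.52 V.
But -1.52 V < V_ov = 1.86 V, so the device is actually in triode.
In triode I_D = k_p[V_ov V_SD − ½ V_SD²] and I_D = (V_DD − V_SD)/R_D. Equating: 1.4 V_SD² − 6.192 V_SD + 3.31 = 0, giving V_SD = 0.622 V (the root below V_ov).
I_D = (3.31 − 0.622) / 0.875 = 3.07 mA.

I_D = 3.07 mA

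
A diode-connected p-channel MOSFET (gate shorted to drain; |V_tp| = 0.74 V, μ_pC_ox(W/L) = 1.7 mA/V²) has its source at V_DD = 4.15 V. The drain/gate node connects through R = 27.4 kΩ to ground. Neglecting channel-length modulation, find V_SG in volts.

With gate tied to drain, V_SG = V_SD ≥ V_SG − |V_tp|, so the device is in saturation.
KCL at the drain: ½ k_p (V_SG − |V_tp|)² = (V_DD − V_SG)/R.
Let x = V_SG − 0.74. Then 23.3 x² + x − 3.41 = 0, giving x = 0.362 V (positive root), so V_SG = 1.1 V.
I_D = (V_DD − V_SG)/R = (4.15 − 1.1) / 27.4 = 0.111 mA.

V_SG = 1.10 V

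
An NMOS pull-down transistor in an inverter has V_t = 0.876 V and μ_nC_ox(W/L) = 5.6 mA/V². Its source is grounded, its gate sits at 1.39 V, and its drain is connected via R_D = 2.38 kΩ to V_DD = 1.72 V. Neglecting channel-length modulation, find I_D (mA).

V_GS = V_G = 1.39 V, so V_ov = 1.39 − 0.876 = 0.514 V.
Assume saturation: I_D = ½ k_n V_ov² = 0.5 × 5.6 × 0.514² = 0.74 mA, giving V_DS = V_DD − I_D R_D = 1.72 − 0.74 × 2.38 = -0.0406 V.
But -0.0406 V < V_ov = 0.514 V, so the device is actually in triode.
In triode I_D = k_n[V_ov V_DS − ½ V_DS²] and I_D = (V_DD − V_DS)/R_D. Equating: 6.66 V_DS² − 7.851 V_DS + 1.72 = 0, giving V_DS = 0.291 V (the root below V_ov).
I_D = (1.72 − 0.291) / 2.38 = 0.6 mA.

I_D = 0.600 mA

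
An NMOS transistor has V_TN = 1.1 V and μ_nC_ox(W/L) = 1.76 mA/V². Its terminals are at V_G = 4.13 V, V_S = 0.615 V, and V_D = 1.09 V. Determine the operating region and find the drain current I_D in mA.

V_GS = V_G − V_S = 4.13 − 0.615 = 3.51 V; V_DS = V_D − V_S = 1.09 − 0.615 = 0.475 V.
V_ov = V_GS − V_TN = 3.51 − 1.1 = 2.41 V.
Since V_DS = 0.475 V < V_ov = 2.41 V, the device is in the triode region.
I_D = k_n [V_ov · V_DS − ½ V_DS²] = 1.76 × [2.41 × 0.475 − 0.5 × 0.475²] = 1.82 mA.

Triode; I_D = 1.82 mA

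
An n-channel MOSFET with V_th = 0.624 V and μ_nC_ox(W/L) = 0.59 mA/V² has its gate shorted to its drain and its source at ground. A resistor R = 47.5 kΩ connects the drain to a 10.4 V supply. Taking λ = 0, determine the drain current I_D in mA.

I_D = 0.189 mA

With gate tied to drain, V_GS = V_DS ≥ V_GS − V_th, so the device is in saturation.
KCL at the drain: ½ k_n (V_GS − V_th)² = (V_DD − V_GS)/R.
Let x = V_GS − 0.624. Then 14 x² + x − 9.776 = 0, giving x = 0.8 V (positive root), so V_GS = 1.42 V.
I_D = (V_DD − V_GS)/R = (10.4 − 1.42) / 47.5 = 0.189 mA.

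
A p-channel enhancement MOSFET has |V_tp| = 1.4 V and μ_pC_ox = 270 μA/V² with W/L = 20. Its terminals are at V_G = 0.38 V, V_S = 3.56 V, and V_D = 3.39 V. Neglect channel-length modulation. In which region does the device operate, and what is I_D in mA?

Triode; I_D = 1.56 mA

V_SG = V_S − V_G = 3.56 − 0.38 = 3.18 V; V_SD = V_S − V_D = 3.56 − 3.39 = 0.17 V.
k_p = μ_pC_ox · (W/L) = 5.4 mA/V².
V_ov = V_SG − |V_tp| = 3.18 − 1.4 = 1.78 V.
Since V_SD = 0.17 V < V_ov = 1.78 V, the device is in the triode region.
I_D = k_p [V_ov · V_SD − ½ V_SD²] = 5.4 × [1.78 × 0.17 − 0.5 × 0.17²] = 1.56 mA.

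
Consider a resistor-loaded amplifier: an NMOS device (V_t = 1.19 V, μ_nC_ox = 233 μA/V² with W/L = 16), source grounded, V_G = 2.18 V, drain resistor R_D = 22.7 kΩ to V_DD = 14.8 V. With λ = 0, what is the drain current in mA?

V_GS = V_G = 2.18 V, so V_ov = 2.18 − 1.19 = 0.99 V.
k_n = μ_nC_ox · (W/L) = 3.728 mA/V².
Assume saturation: I_D = ½ k_n V_ov² = 0.5 × 3.728 × 0.99² = 1.83 mA, giving V_DS = V_DD − I_D R_D = 14.8 − 1.83 × 22.7 = -26.7 V.
But -26.7 V < V_ov = 0.99 V, so the device is actually in triode.
In triode I_D = k_n[V_ov V_DS − ½ V_DS²] and I_D = (V_DD − V_DS)/R_D. Equating: 42.3 V_DS² − 84.78 V_DS + 14.8 = 0, giving V_DS = 0.193 V (the root below V_ov).
I_D = (14.8 − 0.193) / 22.7 = 0.643 mA.

I_D = 0.643 mA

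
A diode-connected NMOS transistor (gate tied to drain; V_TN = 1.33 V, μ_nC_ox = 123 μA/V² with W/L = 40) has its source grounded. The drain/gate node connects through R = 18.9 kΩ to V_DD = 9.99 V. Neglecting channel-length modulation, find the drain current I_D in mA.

With gate tied to drain, V_GS = V_DS ≥ V_GS − V_TN, so the device is in saturation.
k_n = μ_nC_ox · (W/L) = 4.92 mA/V².
KCL at the drain: ½ k_n (V_GS − V_TN)² = (V_DD − V_GS)/R.
Let x = V_GS − 1.33. Then 46.5 x² + x − 8.66 = 0, giving x = 0.421 V (positive root), so V_GS = 1.75 V.
I_D = (V_DD − V_GS)/R = (9.99 − 1.75) / 18.9 = 0.436 mA.

I_D = 0.436 mA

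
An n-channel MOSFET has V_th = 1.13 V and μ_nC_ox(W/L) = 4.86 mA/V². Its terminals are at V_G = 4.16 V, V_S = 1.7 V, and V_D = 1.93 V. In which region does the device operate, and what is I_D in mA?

V_GS = V_G − V_S = 4.16 − 1.7 = 2.46 V; V_DS = V_D − V_S = 1.93 − 1.7 = 0.23 V.
V_ov = V_GS − V_th = 2.46 − 1.13 = 1.33 V.
Since V_DS = 0.23 V < V_ov = 1.33 V, the device is in the triode region.
I_D = k_n [V_ov · V_DS − ½ V_DS²] = 4.86 × [1.33 × 0.23 − 0.5 × 0.23²] = 1.36 mA.

Triode; I_D = 1.36 mA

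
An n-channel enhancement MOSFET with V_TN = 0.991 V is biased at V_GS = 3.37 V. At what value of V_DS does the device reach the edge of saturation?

V_DS,sat = 2.38 V

The boundary between triode and saturation is V_DS = V_GS − V_TN = V_ov.
V_ov = 3.37 − 0.991 = 2.38 V.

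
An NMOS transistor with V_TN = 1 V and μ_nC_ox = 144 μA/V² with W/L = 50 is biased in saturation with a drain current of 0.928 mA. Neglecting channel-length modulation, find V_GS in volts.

k_n = μ_nC_ox · (W/L) = 7.2 mA/V².
In saturation I_D = ½ k_n (V_GS − V_TN)², so V_GS − V_TN = √(2 I_D / k_n) = √(2 × 0.928 / 7.2) = 0.508 V.
V_GS = 1 + 0.508 = 1.51 V.

V_GS = 1.51 V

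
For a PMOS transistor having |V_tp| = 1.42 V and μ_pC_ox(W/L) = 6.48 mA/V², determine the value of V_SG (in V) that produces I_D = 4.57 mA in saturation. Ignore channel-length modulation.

In saturation I_D = ½ k_p (V_SG − |V_tp|)², so V_SG − |V_tp| = √(2 I_D / k_p) = √(2 × 4.57 / 6.48) = 1.19 V.
V_SG = 1.42 + 1.19 = 2.61 V.

V_SG = 2.61 V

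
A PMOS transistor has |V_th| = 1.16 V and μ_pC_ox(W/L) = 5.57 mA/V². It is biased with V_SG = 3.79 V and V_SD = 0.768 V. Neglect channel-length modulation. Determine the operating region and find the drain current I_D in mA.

V_ov = V_SG − |V_th| = 3.79 − 1.16 = 2.63 V.
Since V_SD = 0.768 V < V_ov = 2.63 V, the device is in the triode region.
I_D = k_p [V_ov · V_SD − ½ V_SD²] = 5.57 × [2.63 × 0.768 − 0.5 × 0.768²] = 9.61 mA.

Triode; I_D = 9.61 mA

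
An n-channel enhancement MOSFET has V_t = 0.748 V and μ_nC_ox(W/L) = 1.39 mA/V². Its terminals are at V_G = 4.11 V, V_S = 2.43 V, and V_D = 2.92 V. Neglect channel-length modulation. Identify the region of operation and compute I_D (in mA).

V_GS = V_G − V_S = 4.11 − 2.43 = 1.68 V; V_DS = V_D − V_S = 2.92 − 2.43 = 0.49 V.
V_ov = V_GS − V_t = 1.68 − 0.748 = 0.932 V.
Since V_DS = 0.49 V < V_ov = 0.932 V, the device is in the triode region.
I_D = k_n [V_ov · V_DS − ½ V_DS²] = 1.39 × [0.932 × 0.49 − 0.5 × 0.49²] = 0.468 mA.

Triode; I_D = 0.468 mA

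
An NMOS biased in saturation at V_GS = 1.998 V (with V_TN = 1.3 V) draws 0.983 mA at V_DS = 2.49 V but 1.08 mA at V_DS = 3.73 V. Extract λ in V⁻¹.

λ = 0.0992 V⁻¹

With V_GS fixed, I_D ∝ (1 + λ V_DS) in saturation, so I_D2/I_D1 = (1 + λ V_DS2)/(1 + λ V_DS1).
1.08/0.983 = 1.099 = (1 + 3.73 λ)/(1 + 2.49 λ).
Solving: λ (I_D1 V_DS2 − I_D2 V_DS1) = I_D2 − I_D1, so λ = (1.08 − 0.983) / (0.983 × 3.73 − 1.08 × 2.49) = 0.097 / 0.977 = 0.0992 V⁻¹.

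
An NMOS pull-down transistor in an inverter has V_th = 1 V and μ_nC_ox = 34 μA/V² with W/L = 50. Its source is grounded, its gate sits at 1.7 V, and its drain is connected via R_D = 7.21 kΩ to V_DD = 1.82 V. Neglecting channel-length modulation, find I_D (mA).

I_D = 0.222 mA

V_GS = V_G = 1.7 V, so V_ov = 1.7 − 1 = 0.7 V.
k_n = μ_nC_ox · (W/L) = 1.7 mA/V².
Assume saturation: I_D = ½ k_n V_ov² = 0.5 × 1.7 × 0.7² = 0.416 mA, giving V_DS = V_DD − I_D R_D = 1.82 − 0.416 × 7.21 = -1.18 V.
But -1.18 V < V_ov = 0.7 V, so the device is actually in triode.
In triode I_D = k_n[V_ov V_DS − ½ V_DS²] and I_D = (V_DD − V_DS)/R_D. Equating: 6.13 V_DS² − 9.58 V_DS + 1.82 = 0, giving V_DS = 0.221 V (the root below V_ov).
I_D = (1.82 − 0.221) / 7.21 = 0.222 mA.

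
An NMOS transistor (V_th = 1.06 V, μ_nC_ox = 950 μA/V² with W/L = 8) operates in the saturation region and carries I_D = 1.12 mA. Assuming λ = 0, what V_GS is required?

k_n = μ_nC_ox · (W/L) = 7.6 mA/V².
In saturation I_D = ½ k_n (V_GS − V_th)², so V_GS − V_th = √(2 I_D / k_n) = √(2 × 1.12 / 7.6) = 0.543 V.
V_GS = 1.06 + 0.543 = 1.6 V.

V_GS = 1.60 V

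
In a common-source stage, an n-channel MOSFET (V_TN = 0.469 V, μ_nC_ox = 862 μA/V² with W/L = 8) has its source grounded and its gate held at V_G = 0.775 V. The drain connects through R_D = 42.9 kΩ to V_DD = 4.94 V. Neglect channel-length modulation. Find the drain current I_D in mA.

V_GS = V_G = 0.775 V, so V_ov = 0.775 − 0.469 = 0.306 V.
k_n = μ_nC_ox · (W/L) = 6.896 mA/V².
Assume saturation: I_D = ½ k_n V_ov² = 0.5 × 6.896 × 0.306² = 0.323 mA, giving V_DS = V_DD − I_D R_D = 4.94 − 0.323 × 42.9 = -8.91 V.
But -8.91 V < V_ov = 0.306 V, so the device is actually in triode.
In triode I_D = k_n[V_ov V_DS − ½ V_DS²] and I_D = (V_DD − V_DS)/R_D. Equating: 148 V_DS² − 91.53 V_DS + 4.94 = 0, giving V_DS = 0.0597 V (the root below V_ov).
I_D = (4.94 − 0.0597) / 42.9 = 0.114 mA.

I_D = 0.114 mA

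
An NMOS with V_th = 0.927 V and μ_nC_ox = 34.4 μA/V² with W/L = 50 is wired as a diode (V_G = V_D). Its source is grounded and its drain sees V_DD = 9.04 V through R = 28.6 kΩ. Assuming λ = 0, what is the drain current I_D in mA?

I_D = 0.264 mA

With gate tied to drain, V_GS = V_DS ≥ V_GS − V_th, so the device is in saturation.
k_n = μ_nC_ox · (W/L) = 1.72 mA/V².
KCL at the drain: ½ k_n (V_GS − V_th)² = (V_DD − V_GS)/R.
Let x = V_GS − 0.927. Then 24.6 x² + x − 8.113 = 0, giving x = 0.554 V (positive root), so V_GS = 1.48 V.
I_D = (V_DD − V_GS)/R = (9.04 − 1.48) / 28.6 = 0.264 mA.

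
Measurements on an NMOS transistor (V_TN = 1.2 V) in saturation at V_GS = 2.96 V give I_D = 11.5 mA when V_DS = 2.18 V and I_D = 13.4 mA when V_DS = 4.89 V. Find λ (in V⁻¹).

With V_GS fixed, I_D ∝ (1 + λ V_DS) in saturation, so I_D2/I_D1 = (1 + λ V_DS2)/(1 + λ V_DS1).
13.4/11.5 = 1.165 = (1 + 4.89 λ)/(1 + 2.18 λ).
Solving: λ (I_D1 V_DS2 − I_D2 V_DS1) = I_D2 − I_D1, so λ = (13.4 − 11.5) / (11.5 × 4.89 − 13.4 × 2.18) = 1.9 / 27 = 0.0703 V⁻¹.

λ = 0.0703 V⁻¹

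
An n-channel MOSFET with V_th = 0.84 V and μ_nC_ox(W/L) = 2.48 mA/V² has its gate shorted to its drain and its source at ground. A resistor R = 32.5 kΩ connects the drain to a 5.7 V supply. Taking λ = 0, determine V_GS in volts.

V_GS = 1.18 V

With gate tied to drain, V_GS = V_DS ≥ V_GS − V_th, so the device is in saturation.
KCL at the drain: ½ k_n (V_GS − V_th)² = (V_DD − V_GS)/R.
Let x = V_GS − 0.84. Then 40.3 x² + x − 4.86 = 0, giving x = 0.335 V (positive root), so V_GS = 1.18 V.
I_D = (V_DD − V_GS)/R = (5.7 − 1.18) / 32.5 = 0.139 mA.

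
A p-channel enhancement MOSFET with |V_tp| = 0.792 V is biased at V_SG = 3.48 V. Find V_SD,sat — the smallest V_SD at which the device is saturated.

V_SD,sat = 2.69 V

The boundary between triode and saturation is V_SD = V_SG − |V_tp| = V_ov.
V_ov = 3.48 − 0.792 = 2.69 V.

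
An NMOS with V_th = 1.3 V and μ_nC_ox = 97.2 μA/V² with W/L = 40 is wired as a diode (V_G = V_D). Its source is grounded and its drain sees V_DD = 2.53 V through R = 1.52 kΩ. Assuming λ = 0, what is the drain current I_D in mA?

I_D = 0.482 mA

With gate tied to drain, V_GS = V_DS ≥ V_GS − V_th, so the device is in saturation.
k_n = μ_nC_ox · (W/L) = 3.888 mA/V².
KCL at the drain: ½ k_n (V_GS − V_th)² = (V_DD − V_GS)/R.
Let x = V_GS − 1.3. Then 2.95 x² + x − 1.23 = 0, giving x = 0.498 V (positive root), so V_GS = 1.8 V.
I_D = (V_DD − V_GS)/R = (2.53 − 1.8) / 1.52 = 0.482 mA.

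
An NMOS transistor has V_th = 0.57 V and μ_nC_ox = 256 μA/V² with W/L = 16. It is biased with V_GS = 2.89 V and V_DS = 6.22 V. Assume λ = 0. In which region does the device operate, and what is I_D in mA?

Saturation; I_D = 11.0 mA

k_n = μ_nC_ox · (W/L) = 4.096 mA/V².
V_ov = V_GS − V_th = 2.89 − 0.57 = 2.32 V.
Since V_DS = 6.22 V ≥ V_ov = 2.32 V, the device is in saturation.
I_D = ½ k_n V_ov² = 0.5 × 4.096 × 2.32² = 11 mA.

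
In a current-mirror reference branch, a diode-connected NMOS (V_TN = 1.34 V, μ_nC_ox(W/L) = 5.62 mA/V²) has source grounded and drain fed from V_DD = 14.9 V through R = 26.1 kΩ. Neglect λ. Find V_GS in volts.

V_GS = 1.76 V

With gate tied to drain, V_GS = V_DS ≥ V_GS − V_TN, so the device is in saturation.
KCL at the drain: ½ k_n (V_GS − V_TN)² = (V_DD − V_GS)/R.
Let x = V_GS − 1.34. Then 73.3 x² + x − 13.56 = 0, giving x = 0.423 V (positive root), so V_GS = 1.76 V.
I_D = (V_DD − V_GS)/R = (14.9 − 1.76) / 26.1 = 0.503 mA.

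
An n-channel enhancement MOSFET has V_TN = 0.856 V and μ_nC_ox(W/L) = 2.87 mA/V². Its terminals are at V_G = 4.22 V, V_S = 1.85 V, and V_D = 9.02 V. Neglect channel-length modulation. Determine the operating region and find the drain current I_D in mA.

V_GS = V_G − V_S = 4.22 − 1.85 = 2.37 V; V_DS = V_D − V_S = 9.02 − 1.85 = 7.17 V.
V_ov = V_GS − V_TN = 2.37 − 0.856 = 1.51 V.
Since V_DS = 7.17 V ≥ V_ov = 1.51 V, the device is in saturation.
I_D = ½ k_n V_ov² = 0.5 × 2.87 × 1.51² = 3.29 mA.

Saturation; I_D = 3.29 mA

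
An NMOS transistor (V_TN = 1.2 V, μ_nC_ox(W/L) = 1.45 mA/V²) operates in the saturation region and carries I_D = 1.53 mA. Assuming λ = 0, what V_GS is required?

In saturation I_D = ½ k_n (V_GS − V_TN)², so V_GS − V_TN = √(2 I_D / k_n) = √(2 × 1.53 / 1.45) = 1.45 V.
V_GS = 1.2 + 1.45 = 2.65 V.

V_GS = 2.65 V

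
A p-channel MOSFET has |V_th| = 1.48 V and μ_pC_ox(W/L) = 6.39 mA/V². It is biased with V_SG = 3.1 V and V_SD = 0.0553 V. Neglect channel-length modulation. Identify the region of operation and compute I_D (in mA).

Triode; I_D = 0.563 mA

V_ov = V_SG − |V_th| = 3.1 − 1.48 = 1.62 V.
Since V_SD = 0.0553 V < V_ov = 1.62 V, the device is in the triode region.
I_D = k_p [V_ov · V_SD − ½ V_SD²] = 6.39 × [1.62 × 0.0553 − 0.5 × 0.0553²] = 0.563 mA.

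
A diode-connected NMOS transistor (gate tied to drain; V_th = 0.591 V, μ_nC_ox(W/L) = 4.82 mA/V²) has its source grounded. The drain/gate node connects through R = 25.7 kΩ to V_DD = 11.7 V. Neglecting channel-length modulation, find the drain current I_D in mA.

I_D = 0.416 mA

With gate tied to drain, V_GS = V_DS ≥ V_GS − V_th, so the device is in saturation.
KCL at the drain: ½ k_n (V_GS − V_th)² = (V_DD − V_GS)/R.
Let x = V_GS − 0.591. Then 61.9 x² + x − 11.11 = 0, giving x = 0.416 V (positive root), so V_GS = 1.01 V.
I_D = (V_DD − V_GS)/R = (11.7 − 1.01) / 25.7 = 0.416 mA.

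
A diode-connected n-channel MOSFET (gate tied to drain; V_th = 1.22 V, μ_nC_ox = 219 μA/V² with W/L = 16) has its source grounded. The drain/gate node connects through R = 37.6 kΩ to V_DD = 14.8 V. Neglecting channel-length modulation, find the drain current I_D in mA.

I_D = 0.349 mA

With gate tied to drain, V_GS = V_DS ≥ V_GS − V_th, so the device is in saturation.
k_n = μ_nC_ox · (W/L) = 3.504 mA/V².
KCL at the drain: ½ k_n (V_GS − V_th)² = (V_DD − V_GS)/R.
Let x = V_GS − 1.22. Then 65.9 x² + x − 13.58 = 0, giving x = 0.447 V (positive root), so V_GS = 1.67 V.
I_D = (V_DD − V_GS)/R = (14.8 − 1.67) / 37.6 = 0.349 mA.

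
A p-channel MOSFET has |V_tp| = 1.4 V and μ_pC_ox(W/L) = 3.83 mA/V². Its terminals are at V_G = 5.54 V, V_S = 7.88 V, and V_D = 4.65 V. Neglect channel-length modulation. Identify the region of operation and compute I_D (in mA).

Saturation; I_D = 1.69 mA

V_SG = V_S − V_G = 7.88 − 5.54 = 2.34 V; V_SD = V_S − V_D = 7.88 − 4.65 = 3.23 V.
V_ov = V_SG − |V_tp| = 2.34 − 1.4 = 0.94 V.
Since V_SD = 3.23 V ≥ V_ov = 0.94 V, the device is in saturation.
I_D = ½ k_p V_ov² = 0.5 × 3.83 × 0.94² = 1.69 mA.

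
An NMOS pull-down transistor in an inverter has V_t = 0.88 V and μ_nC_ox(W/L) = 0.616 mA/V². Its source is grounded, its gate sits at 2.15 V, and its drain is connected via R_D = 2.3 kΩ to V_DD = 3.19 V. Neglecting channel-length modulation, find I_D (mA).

V_GS = V_G = 2.15 V, so V_ov = 2.15 − 0.88 = 1.27 V.
Assume saturation: I_D = ½ k_n V_ov² = 0.5 × 0.616 × 1.27² = 0.497 mA, giving V_DS = V_DD − I_D R_D = 3.19 − 0.497 × 2.3 = 2.05 V.
V_DS = 2.05 V ≥ V_ov = 1.27 V, confirming saturation.

I_D = 0.497 mA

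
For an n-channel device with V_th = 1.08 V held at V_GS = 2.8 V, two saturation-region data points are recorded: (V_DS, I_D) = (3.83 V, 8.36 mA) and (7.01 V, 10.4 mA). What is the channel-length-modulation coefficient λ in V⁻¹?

λ = 0.109 V⁻¹

With V_GS fixed, I_D ∝ (1 + λ V_DS) in saturation, so I_D2/I_D1 = (1 + λ V_DS2)/(1 + λ V_DS1).
10.4/8.36 = 1.244 = (1 + 7.01 λ)/(1 + 3.83 λ).
Solving: λ (I_D1 V_DS2 − I_D2 V_DS1) = I_D2 − I_D1, so λ = (10.4 − 8.36) / (8.36 × 7.01 − 10.4 × 3.83) = 2.04 / 18.8 = 0.109 V⁻¹.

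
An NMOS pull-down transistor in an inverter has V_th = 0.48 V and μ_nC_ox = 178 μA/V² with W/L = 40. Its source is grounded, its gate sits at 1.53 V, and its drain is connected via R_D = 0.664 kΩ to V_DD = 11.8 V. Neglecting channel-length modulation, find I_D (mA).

V_GS = V_G = 1.53 V, so V_ov = 1.53 − 0.48 = 1.05 V.
k_n = μ_nC_ox · (W/L) = 7.12 mA/V².
Assume saturation: I_D = ½ k_n V_ov² = 0.5 × 7.12 × 1.05² = 3.92 mA, giving V_DS = V_DD − I_D R_D = 11.8 − 3.92 × 0.664 = 9.19 V.
V_DS = 9.19 V ≥ V_ov = 1.05 V, confirming saturation.

I_D = 3.92 mA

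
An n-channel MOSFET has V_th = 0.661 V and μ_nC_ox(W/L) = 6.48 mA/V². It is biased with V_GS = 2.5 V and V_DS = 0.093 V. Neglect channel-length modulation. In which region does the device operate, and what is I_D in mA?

Triode; I_D = 1.08 mA

V_ov = V_GS − V_th = 2.5 − 0.661 = 1.84 V.
Since V_DS = 0.093 V < V_ov = 1.84 V, the device is in the triode region.
I_D = k_n [V_ov · V_DS − ½ V_DS²] = 6.48 × [1.84 × 0.093 − 0.5 × 0.093²] = 1.08 mA.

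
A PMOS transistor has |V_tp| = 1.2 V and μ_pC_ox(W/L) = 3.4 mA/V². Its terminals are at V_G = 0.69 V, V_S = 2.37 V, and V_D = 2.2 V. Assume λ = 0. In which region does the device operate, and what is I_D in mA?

Triode; I_D = 0.228 mA

V_SG = V_S − V_G = 2.37 − 0.69 = 1.68 V; V_SD = V_S − V_D = 2.37 − 2.2 = 0.17 V.
V_ov = V_SG − |V_tp| = 1.68 − 1.2 = 0.48 V.
Since V_SD = 0.17 V < V_ov = 0.48 V, the device is in the triode region.
I_D = k_p [V_ov · V_SD − ½ V_SD²] = 3.4 × [0.48 × 0.17 − 0.5 × 0.17²] = 0.228 mA.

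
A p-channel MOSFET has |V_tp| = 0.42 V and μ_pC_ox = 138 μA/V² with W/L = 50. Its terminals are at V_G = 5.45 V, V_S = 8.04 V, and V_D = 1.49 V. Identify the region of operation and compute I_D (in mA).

Saturation; I_D = 16.2 mA

V_SG = V_S − V_G = 8.04 − 5.45 = 2.59 V; V_SD = V_S − V_D = 8.04 − 1.49 = 6.55 V.
k_p = μ_pC_ox · (W/L) = 6.9 mA/V².
V_ov = V_SG − |V_tp| = 2.59 − 0.42 = 2.17 V.
Since V_SD = 6.55 V ≥ V_ov = 2.17 V, the device is in saturation.
I_D = ½ k_p V_ov² = 0.5 × 6.9 × 2.17² = 16.2 mA.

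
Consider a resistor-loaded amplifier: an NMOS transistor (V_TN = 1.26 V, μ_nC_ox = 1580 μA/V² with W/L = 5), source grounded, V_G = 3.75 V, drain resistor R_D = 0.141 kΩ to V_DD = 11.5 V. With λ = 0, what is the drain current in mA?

I_D = 24.5 mA

V_GS = V_G = 3.75 V, so V_ov = 3.75 − 1.26 = 2.49 V.
k_n = μ_nC_ox · (W/L) = 7.9 mA/V².
Assume saturation: I_D = ½ k_n V_ov² = 0.5 × 7.9 × 2.49² = 24.5 mA, giving V_DS = V_DD − I_D R_D = 11.5 − 24.5 × 0.141 = 8.05 V.
V_DS = 8.05 V ≥ V_ov = 2.49 V, confirming saturation.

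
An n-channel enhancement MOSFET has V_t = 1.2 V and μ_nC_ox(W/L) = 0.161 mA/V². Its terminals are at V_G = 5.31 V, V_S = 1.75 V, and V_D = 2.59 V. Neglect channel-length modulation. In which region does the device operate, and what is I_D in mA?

Triode; I_D = 0.262 mA

V_GS = V_G − V_S = 5.31 − 1.75 = 3.56 V; V_DS = V_D − V_S = 2.59 − 1.75 = 0.84 V.
V_ov = V_GS − V_t = 3.56 − 1.2 = 2.36 V.
Since V_DS = 0.84 V < V_ov = 2.36 V, the device is in the triode region.
I_D = k_n [V_ov · V_DS − ½ V_DS²] = 0.161 × [2.36 × 0.84 − 0.5 × 0.84²] = 0.262 mA.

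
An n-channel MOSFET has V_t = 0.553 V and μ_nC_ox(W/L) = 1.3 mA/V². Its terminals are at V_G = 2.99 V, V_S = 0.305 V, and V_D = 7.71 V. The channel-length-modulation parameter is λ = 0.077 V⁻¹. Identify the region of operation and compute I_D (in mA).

Saturation; I_D = 4.64 mA

V_GS = V_G − V_S = 2.99 − 0.305 = 2.69 V; V_DS = V_D − V_S = 7.71 − 0.305 = 7.41 V.
V_ov = V_GS − V_t = 2.69 − 0.553 = 2.13 V.
Since V_DS = 7.41 V ≥ V_ov = 2.13 V, the device is in saturation.
I_D = ½ k_n V_ov² (1 + λ V_DS) = 0.5 × 1.3 × 2.13² × (1 + 0.077 × 7.41) = 4.64 mA.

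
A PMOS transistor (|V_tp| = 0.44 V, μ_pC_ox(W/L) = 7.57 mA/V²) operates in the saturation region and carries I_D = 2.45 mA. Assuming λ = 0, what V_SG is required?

V_SG = 1.24 V

In saturation I_D = ½ k_p (V_SG − |V_tp|)², so V_SG − |V_tp| = √(2 I_D / k_p) = √(2 × 2.45 / 7.57) = 0.805 V.
V_SG = 0.44 + 0.805 = 1.24 V.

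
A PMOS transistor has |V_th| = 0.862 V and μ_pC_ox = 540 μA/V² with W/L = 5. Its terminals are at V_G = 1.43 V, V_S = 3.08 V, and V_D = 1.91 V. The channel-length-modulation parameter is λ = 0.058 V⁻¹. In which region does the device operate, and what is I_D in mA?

V_SG = V_S − V_G = 3.08 − 1.43 = 1.65 V; V_SD = V_S − V_D = 3.08 − 1.91 = 1.17 V.
k_p = μ_pC_ox · (W/L) = 2.7 mA/V².
V_ov = V_SG − |V_th| = 1.65 − 0.862 = 0.788 V.
Since V_SD = 1.17 V ≥ V_ov = 0.788 V, the device is in saturation.
I_D = ½ k_p V_ov² (1 + λ V_SD) = 0.5 × 2.7 × 0.788² × (1 + 0.058 × 1.17) = 0.895 mA.

Saturation; I_D = 0.895 mA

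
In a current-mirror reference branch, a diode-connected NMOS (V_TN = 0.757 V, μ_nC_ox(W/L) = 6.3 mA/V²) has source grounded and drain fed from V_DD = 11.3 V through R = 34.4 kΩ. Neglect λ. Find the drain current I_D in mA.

With gate tied to drain, V_GS = V_DS ≥ V_GS − V_TN, so the device is in saturation.
KCL at the drain: ½ k_n (V_GS − V_TN)² = (V_DD − V_GS)/R.
Let x = V_GS − 0.757. Then 108 x² + x − 10.54 = 0, giving x = 0.307 V (positive root), so V_GS = 1.06 V.
I_D = (V_DD − V_GS)/R = (11.3 − 1.06) / 34.4 = 0.298 mA.

I_D = 0.298 mA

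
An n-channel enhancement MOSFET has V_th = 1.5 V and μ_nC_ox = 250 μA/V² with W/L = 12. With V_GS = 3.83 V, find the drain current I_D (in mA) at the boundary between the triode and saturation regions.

I_D = 8.14 mA

At the boundary V_DS = V_ov = V_GS − V_th = 3.83 − 1.5 = 2.33 V.
k_n = μ_nC_ox · (W/L) = 3 mA/V².
I_D = ½ k_n V_ov² = 0.5 × 3 × 2.33² = 8.14 mA.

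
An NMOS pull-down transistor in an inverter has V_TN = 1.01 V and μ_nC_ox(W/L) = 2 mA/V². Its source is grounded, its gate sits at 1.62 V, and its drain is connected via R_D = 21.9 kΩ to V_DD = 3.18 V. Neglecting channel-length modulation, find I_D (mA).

V_GS = V_G = 1.62 V, so V_ov = 1.62 − 1.01 = 0.61 V.
Assume saturation: I_D = ½ k_n V_ov² = 0.5 × 2 × 0.61² = 0.372 mA, giving V_DS = V_DD − I_D R_D = 3.18 − 0.372 × 21.9 = -4.97 V.
But -4.97 V < V_ov = 0.61 V, so the device is actually in triode.
In triode I_D = k_n[V_ov V_DS − ½ V_DS²] and I_D = (V_DD − V_DS)/R_D. Equating: 21.9 V_DS² − 27.72 V_DS + 3.18 = 0, giving V_DS = 0.128 V (the root below V_ov).
I_D = (3.18 − 0.128) / 21.9 = 0.139 mA.

I_D = 0.139 mA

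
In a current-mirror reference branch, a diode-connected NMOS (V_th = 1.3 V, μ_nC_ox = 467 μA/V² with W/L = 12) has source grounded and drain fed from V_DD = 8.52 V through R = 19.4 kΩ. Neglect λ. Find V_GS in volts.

With gate tied to drain, V_GS = V_DS ≥ V_GS − V_th, so the device is in saturation.
k_n = μ_nC_ox · (W/L) = 5.604 mA/V².
KCL at the drain: ½ k_n (V_GS − V_th)² = (V_DD − V_GS)/R.
Let x = V_GS − 1.3. Then 54.4 x² + x − 7.22 = 0, giving x = 0.355 V (positive root), so V_GS = 1.66 V.
I_D = (V_DD − V_GS)/R = (8.52 − 1.66) / 19.4 = 0.354 mA.

V_GS = 1.66 V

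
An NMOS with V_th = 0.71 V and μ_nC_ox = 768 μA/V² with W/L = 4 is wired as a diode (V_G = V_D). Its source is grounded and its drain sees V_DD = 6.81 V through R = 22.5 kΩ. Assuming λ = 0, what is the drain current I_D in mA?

With gate tied to drain, V_GS = V_DS ≥ V_GS − V_th, so the device is in saturation.
k_n = μ_nC_ox · (W/L) = 3.072 mA/V².
KCL at the drain: ½ k_n (V_GS − V_th)² = (V_DD − V_GS)/R.
Let x = V_GS − 0.71. Then 34.6 x² + x − 6.1 = 0, giving x = 0.406 V (positive root), so V_GS = 1.12 V.
I_D = (V_DD − V_GS)/R = (6.81 − 1.12) / 22.5 = 0.253 mA.

I_D = 0.253 mA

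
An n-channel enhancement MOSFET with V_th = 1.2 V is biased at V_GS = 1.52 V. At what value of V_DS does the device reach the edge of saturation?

V_DS,sat = 0.320 V

The boundary between triode and saturation is V_DS = V_GS − V_th = V_ov.
V_ov = 1.52 − 1.2 = 0.32 V.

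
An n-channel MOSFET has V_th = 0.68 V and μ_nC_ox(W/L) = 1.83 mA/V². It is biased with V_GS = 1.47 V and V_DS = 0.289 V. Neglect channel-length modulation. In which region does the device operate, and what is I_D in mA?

V_ov = V_GS − V_th = 1.47 − 0.68 = 0.79 V.
Since V_DS = 0.289 V < V_ov = 0.79 V, the device is in the triode region.
I_D = k_n [V_ov · V_DS − ½ V_DS²] = 1.83 × [0.79 × 0.289 − 0.5 × 0.289²] = 0.341 mA.

Triode; I_D = 0.341 mA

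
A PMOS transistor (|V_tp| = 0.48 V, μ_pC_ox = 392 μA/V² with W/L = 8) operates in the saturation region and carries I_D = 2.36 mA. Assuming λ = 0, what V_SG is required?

V_SG = 1.71 V

k_p = μ_pC_ox · (W/L) = 3.136 mA/V².
In saturation I_D = ½ k_p (V_SG − |V_tp|)², so V_SG − |V_tp| = √(2 I_D / k_p) = √(2 × 2.36 / 3.136) = 1.23 V.
V_SG = 0.48 + 1.23 = 1.71 V.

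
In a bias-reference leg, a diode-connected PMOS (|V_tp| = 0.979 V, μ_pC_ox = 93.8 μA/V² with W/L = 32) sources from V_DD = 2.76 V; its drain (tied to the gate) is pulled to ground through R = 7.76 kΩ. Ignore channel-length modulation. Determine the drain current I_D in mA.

I_D = 0.184 mA

With gate tied to drain, V_SG = V_SD ≥ V_SG − |V_tp|, so the device is in saturation.
k_p = μ_pC_ox · (W/L) = 3.002 mA/V².
KCL at the drain: ½ k_p (V_SG − |V_tp|)² = (V_DD − V_SG)/R.
Let x = V_SG − 0.979. Then 11.6 x² + x − 1.781 = 0, giving x = 0.35 V (positive root), so V_SG = 1.33 V.
I_D = (V_DD − V_SG)/R = (2.76 − 1.33) / 7.76 = 0.184 mA.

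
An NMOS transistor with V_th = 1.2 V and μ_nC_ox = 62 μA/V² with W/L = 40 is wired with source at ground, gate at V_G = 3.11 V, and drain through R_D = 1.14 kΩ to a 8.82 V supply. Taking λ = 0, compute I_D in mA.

V_GS = V_G = 3.11 V, so V_ov = 3.11 − 1.2 = 1.91 V.
k_n = μ_nC_ox · (W/L) = 2.48 mA/V².
Assume saturation: I_D = ½ k_n V_ov² = 0.5 × 2.48 × 1.91² = 4.52 mA, giving V_DS = V_DD − I_D R_D = 8.82 − 4.52 × 1.14 = 3.66 V.
V_DS = 3.66 V ≥ V_ov = 1.91 V, confirming saturation.

I_D = 4.52 mA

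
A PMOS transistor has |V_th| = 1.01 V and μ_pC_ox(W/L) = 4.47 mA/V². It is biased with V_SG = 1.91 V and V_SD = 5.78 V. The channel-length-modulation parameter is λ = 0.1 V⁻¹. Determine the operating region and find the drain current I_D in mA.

V_ov = V_SG − |V_th| = 1.91 − 1.01 = 0.9 V.
Since V_SD = 5.78 V ≥ V_ov = 0.9 V, the device is in saturation.
I_D = ½ k_p V_ov² (1 + λ V_SD) = 0.5 × 4.47 × 0.9² × (1 + 0.1 × 5.78) = 2.86 mA.

Saturation; I_D = 2.86 mA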